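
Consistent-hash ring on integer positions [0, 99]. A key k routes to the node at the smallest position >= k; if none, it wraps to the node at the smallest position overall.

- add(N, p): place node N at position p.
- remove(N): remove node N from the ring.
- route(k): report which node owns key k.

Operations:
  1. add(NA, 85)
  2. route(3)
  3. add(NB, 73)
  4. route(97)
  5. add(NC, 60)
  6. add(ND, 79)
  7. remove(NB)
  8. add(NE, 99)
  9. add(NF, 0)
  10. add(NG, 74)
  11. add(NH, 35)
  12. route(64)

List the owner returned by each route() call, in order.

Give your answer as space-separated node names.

Answer: NA NB NG

Derivation:
Op 1: add NA@85 -> ring=[85:NA]
Op 2: route key 3: smallest pos >= 3 is 85 -> NA
Op 3: add NB@73 -> ring=[73:NB,85:NA]
Op 4: route key 97: none >= 97, wrap to smallest pos 73 -> NB
Op 5: add NC@60 -> ring=[60:NC,73:NB,85:NA]
Op 6: add ND@79 -> ring=[60:NC,73:NB,79:ND,85:NA]
Op 7: remove NB -> ring=[60:NC,79:ND,85:NA]
Op 8: add NE@99 -> ring=[60:NC,79:ND,85:NA,99:NE]
Op 9: add NF@0 -> ring=[0:NF,60:NC,79:ND,85:NA,99:NE]
Op 10: add NG@74 -> ring=[0:NF,60:NC,74:NG,79:ND,85:NA,99:NE]
Op 11: add NH@35 -> ring=[0:NF,35:NH,60:NC,74:NG,79:ND,85:NA,99:NE]
Op 12: route key 64: smallest pos >= 64 is 74 -> NG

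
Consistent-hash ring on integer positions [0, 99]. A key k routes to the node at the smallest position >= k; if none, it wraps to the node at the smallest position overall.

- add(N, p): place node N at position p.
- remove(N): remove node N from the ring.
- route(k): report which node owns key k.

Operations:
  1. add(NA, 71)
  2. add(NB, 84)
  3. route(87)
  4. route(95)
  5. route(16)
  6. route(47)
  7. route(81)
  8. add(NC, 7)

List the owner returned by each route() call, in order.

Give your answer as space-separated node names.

Op 1: add NA@71 -> ring=[71:NA]
Op 2: add NB@84 -> ring=[71:NA,84:NB]
Op 3: route key 87: none >= 87, wrap to smallest pos 71 -> NA
Op 4: route key 95: none >= 95, wrap to smallest pos 71 -> NA
Op 5: route key 16: smallest pos >= 16 is 71 -> NA
Op 6: route key 47: smallest pos >= 47 is 71 -> NA
Op 7: route key 81: smallest pos >= 81 is 84 -> NB
Op 8: add NC@7 -> ring=[7:NC,71:NA,84:NB]

Answer: NA NA NA NA NB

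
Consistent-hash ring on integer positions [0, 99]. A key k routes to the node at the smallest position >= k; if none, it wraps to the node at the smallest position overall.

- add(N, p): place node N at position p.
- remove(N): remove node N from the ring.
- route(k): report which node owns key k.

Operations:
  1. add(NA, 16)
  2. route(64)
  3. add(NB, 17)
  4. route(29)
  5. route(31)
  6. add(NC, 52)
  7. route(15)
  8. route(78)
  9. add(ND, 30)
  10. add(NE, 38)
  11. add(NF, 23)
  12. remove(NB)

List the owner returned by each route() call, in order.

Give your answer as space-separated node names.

Answer: NA NA NA NA NA

Derivation:
Op 1: add NA@16 -> ring=[16:NA]
Op 2: route key 64: none >= 64, wrap to smallest pos 16 -> NA
Op 3: add NB@17 -> ring=[16:NA,17:NB]
Op 4: route key 29: none >= 29, wrap to smallest pos 16 -> NA
Op 5: route key 31: none >= 31, wrap to smallest pos 16 -> NA
Op 6: add NC@52 -> ring=[16:NA,17:NB,52:NC]
Op 7: route key 15: smallest pos >= 15 is 16 -> NA
Op 8: route key 78: none >= 78, wrap to smallest pos 16 -> NA
Op 9: add ND@30 -> ring=[16:NA,17:NB,30:ND,52:NC]
Op 10: add NE@38 -> ring=[16:NA,17:NB,30:ND,38:NE,52:NC]
Op 11: add NF@23 -> ring=[16:NA,17:NB,23:NF,30:ND,38:NE,52:NC]
Op 12: remove NB -> ring=[16:NA,23:NF,30:ND,38:NE,52:NC]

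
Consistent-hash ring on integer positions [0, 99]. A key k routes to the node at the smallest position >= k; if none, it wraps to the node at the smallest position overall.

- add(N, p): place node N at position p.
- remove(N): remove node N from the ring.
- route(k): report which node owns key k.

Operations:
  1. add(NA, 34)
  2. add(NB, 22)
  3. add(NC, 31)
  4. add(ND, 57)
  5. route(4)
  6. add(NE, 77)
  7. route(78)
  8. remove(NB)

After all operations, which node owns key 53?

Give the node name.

Op 1: add NA@34 -> ring=[34:NA]
Op 2: add NB@22 -> ring=[22:NB,34:NA]
Op 3: add NC@31 -> ring=[22:NB,31:NC,34:NA]
Op 4: add ND@57 -> ring=[22:NB,31:NC,34:NA,57:ND]
Op 5: route key 4: smallest pos >= 4 is 22 -> NB
Op 6: add NE@77 -> ring=[22:NB,31:NC,34:NA,57:ND,77:NE]
Op 7: route key 78: none >= 78, wrap to smallest pos 22 -> NB
Op 8: remove NB -> ring=[31:NC,34:NA,57:ND,77:NE]
Final route key 53: smallest pos >= 53 is 57 -> ND

Answer: ND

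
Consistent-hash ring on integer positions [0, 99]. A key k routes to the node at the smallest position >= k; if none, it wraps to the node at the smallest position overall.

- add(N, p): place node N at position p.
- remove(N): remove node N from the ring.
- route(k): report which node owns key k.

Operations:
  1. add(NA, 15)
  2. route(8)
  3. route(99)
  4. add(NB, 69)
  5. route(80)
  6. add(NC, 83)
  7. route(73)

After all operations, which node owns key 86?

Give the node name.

Answer: NA

Derivation:
Op 1: add NA@15 -> ring=[15:NA]
Op 2: route key 8: smallest pos >= 8 is 15 -> NA
Op 3: route key 99: none >= 99, wrap to smallest pos 15 -> NA
Op 4: add NB@69 -> ring=[15:NA,69:NB]
Op 5: route key 80: none >= 80, wrap to smallest pos 15 -> NA
Op 6: add NC@83 -> ring=[15:NA,69:NB,83:NC]
Op 7: route key 73: smallest pos >= 73 is 83 -> NC
Final route key 86: none >= 86, wrap to smallest pos 15 -> NA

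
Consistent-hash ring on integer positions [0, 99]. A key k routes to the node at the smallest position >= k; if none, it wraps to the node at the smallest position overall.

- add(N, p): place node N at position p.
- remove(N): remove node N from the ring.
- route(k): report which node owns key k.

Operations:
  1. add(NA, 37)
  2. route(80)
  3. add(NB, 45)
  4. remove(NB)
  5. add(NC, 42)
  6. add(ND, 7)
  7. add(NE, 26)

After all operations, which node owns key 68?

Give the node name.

Answer: ND

Derivation:
Op 1: add NA@37 -> ring=[37:NA]
Op 2: route key 80: none >= 80, wrap to smallest pos 37 -> NA
Op 3: add NB@45 -> ring=[37:NA,45:NB]
Op 4: remove NB -> ring=[37:NA]
Op 5: add NC@42 -> ring=[37:NA,42:NC]
Op 6: add ND@7 -> ring=[7:ND,37:NA,42:NC]
Op 7: add NE@26 -> ring=[7:ND,26:NE,37:NA,42:NC]
Final route key 68: none >= 68, wrap to smallest pos 7 -> ND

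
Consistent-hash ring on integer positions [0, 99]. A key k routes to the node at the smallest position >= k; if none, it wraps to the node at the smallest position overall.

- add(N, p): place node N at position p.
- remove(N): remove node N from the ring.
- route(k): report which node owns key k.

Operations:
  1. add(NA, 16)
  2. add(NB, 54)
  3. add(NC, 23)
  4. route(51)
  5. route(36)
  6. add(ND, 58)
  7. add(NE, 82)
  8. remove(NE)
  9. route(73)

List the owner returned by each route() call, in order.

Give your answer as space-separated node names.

Answer: NB NB NA

Derivation:
Op 1: add NA@16 -> ring=[16:NA]
Op 2: add NB@54 -> ring=[16:NA,54:NB]
Op 3: add NC@23 -> ring=[16:NA,23:NC,54:NB]
Op 4: route key 51: smallest pos >= 51 is 54 -> NB
Op 5: route key 36: smallest pos >= 36 is 54 -> NB
Op 6: add ND@58 -> ring=[16:NA,23:NC,54:NB,58:ND]
Op 7: add NE@82 -> ring=[16:NA,23:NC,54:NB,58:ND,82:NE]
Op 8: remove NE -> ring=[16:NA,23:NC,54:NB,58:ND]
Op 9: route key 73: none >= 73, wrap to smallest pos 16 -> NA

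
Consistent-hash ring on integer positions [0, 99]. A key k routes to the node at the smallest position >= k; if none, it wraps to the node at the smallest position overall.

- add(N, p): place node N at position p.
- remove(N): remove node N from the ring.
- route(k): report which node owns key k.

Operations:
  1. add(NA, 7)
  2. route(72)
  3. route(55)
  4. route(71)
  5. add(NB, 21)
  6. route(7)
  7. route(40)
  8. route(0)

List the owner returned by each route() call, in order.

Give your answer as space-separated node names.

Answer: NA NA NA NA NA NA

Derivation:
Op 1: add NA@7 -> ring=[7:NA]
Op 2: route key 72: none >= 72, wrap to smallest pos 7 -> NA
Op 3: route key 55: none >= 55, wrap to smallest pos 7 -> NA
Op 4: route key 71: none >= 71, wrap to smallest pos 7 -> NA
Op 5: add NB@21 -> ring=[7:NA,21:NB]
Op 6: route key 7: smallest pos >= 7 is 7 -> NA
Op 7: route key 40: none >= 40, wrap to smallest pos 7 -> NA
Op 8: route key 0: smallest pos >= 0 is 7 -> NA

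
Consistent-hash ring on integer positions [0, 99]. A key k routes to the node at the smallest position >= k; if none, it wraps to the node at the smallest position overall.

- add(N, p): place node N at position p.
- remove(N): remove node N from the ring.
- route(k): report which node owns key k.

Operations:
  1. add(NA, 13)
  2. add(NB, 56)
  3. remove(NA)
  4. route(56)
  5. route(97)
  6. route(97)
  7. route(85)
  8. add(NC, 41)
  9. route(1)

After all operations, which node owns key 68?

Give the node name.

Answer: NC

Derivation:
Op 1: add NA@13 -> ring=[13:NA]
Op 2: add NB@56 -> ring=[13:NA,56:NB]
Op 3: remove NA -> ring=[56:NB]
Op 4: route key 56: smallest pos >= 56 is 56 -> NB
Op 5: route key 97: none >= 97, wrap to smallest pos 56 -> NB
Op 6: route key 97: none >= 97, wrap to smallest pos 56 -> NB
Op 7: route key 85: none >= 85, wrap to smallest pos 56 -> NB
Op 8: add NC@41 -> ring=[41:NC,56:NB]
Op 9: route key 1: smallest pos >= 1 is 41 -> NC
Final route key 68: none >= 68, wrap to smallest pos 41 -> NC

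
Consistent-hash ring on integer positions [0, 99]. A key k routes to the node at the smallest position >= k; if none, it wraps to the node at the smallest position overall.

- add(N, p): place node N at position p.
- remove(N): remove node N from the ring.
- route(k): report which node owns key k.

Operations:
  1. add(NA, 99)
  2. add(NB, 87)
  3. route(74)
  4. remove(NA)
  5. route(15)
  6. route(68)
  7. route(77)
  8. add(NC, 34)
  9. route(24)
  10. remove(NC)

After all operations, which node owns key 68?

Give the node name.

Answer: NB

Derivation:
Op 1: add NA@99 -> ring=[99:NA]
Op 2: add NB@87 -> ring=[87:NB,99:NA]
Op 3: route key 74: smallest pos >= 74 is 87 -> NB
Op 4: remove NA -> ring=[87:NB]
Op 5: route key 15: smallest pos >= 15 is 87 -> NB
Op 6: route key 68: smallest pos >= 68 is 87 -> NB
Op 7: route key 77: smallest pos >= 77 is 87 -> NB
Op 8: add NC@34 -> ring=[34:NC,87:NB]
Op 9: route key 24: smallest pos >= 24 is 34 -> NC
Op 10: remove NC -> ring=[87:NB]
Final route key 68: smallest pos >= 68 is 87 -> NB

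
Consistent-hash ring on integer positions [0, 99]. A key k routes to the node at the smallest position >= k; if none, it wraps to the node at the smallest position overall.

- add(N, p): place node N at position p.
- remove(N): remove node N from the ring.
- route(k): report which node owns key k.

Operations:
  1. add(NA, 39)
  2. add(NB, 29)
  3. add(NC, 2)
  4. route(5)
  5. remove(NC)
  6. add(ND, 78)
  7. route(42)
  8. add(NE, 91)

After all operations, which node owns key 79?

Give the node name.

Answer: NE

Derivation:
Op 1: add NA@39 -> ring=[39:NA]
Op 2: add NB@29 -> ring=[29:NB,39:NA]
Op 3: add NC@2 -> ring=[2:NC,29:NB,39:NA]
Op 4: route key 5: smallest pos >= 5 is 29 -> NB
Op 5: remove NC -> ring=[29:NB,39:NA]
Op 6: add ND@78 -> ring=[29:NB,39:NA,78:ND]
Op 7: route key 42: smallest pos >= 42 is 78 -> ND
Op 8: add NE@91 -> ring=[29:NB,39:NA,78:ND,91:NE]
Final route key 79: smallest pos >= 79 is 91 -> NE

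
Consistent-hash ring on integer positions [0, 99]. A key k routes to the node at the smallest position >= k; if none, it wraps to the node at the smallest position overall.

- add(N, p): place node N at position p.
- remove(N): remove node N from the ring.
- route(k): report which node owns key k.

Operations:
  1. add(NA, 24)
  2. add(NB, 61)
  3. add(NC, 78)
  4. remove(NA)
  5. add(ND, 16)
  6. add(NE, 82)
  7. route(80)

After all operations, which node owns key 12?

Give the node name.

Answer: ND

Derivation:
Op 1: add NA@24 -> ring=[24:NA]
Op 2: add NB@61 -> ring=[24:NA,61:NB]
Op 3: add NC@78 -> ring=[24:NA,61:NB,78:NC]
Op 4: remove NA -> ring=[61:NB,78:NC]
Op 5: add ND@16 -> ring=[16:ND,61:NB,78:NC]
Op 6: add NE@82 -> ring=[16:ND,61:NB,78:NC,82:NE]
Op 7: route key 80: smallest pos >= 80 is 82 -> NE
Final route key 12: smallest pos >= 12 is 16 -> ND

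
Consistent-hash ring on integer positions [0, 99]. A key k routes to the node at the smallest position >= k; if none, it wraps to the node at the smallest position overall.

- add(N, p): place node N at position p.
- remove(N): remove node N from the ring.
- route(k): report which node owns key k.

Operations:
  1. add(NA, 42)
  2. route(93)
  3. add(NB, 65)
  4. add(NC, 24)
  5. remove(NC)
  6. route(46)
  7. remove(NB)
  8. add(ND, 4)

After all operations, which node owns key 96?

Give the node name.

Op 1: add NA@42 -> ring=[42:NA]
Op 2: route key 93: none >= 93, wrap to smallest pos 42 -> NA
Op 3: add NB@65 -> ring=[42:NA,65:NB]
Op 4: add NC@24 -> ring=[24:NC,42:NA,65:NB]
Op 5: remove NC -> ring=[42:NA,65:NB]
Op 6: route key 46: smallest pos >= 46 is 65 -> NB
Op 7: remove NB -> ring=[42:NA]
Op 8: add ND@4 -> ring=[4:ND,42:NA]
Final route key 96: none >= 96, wrap to smallest pos 4 -> ND

Answer: ND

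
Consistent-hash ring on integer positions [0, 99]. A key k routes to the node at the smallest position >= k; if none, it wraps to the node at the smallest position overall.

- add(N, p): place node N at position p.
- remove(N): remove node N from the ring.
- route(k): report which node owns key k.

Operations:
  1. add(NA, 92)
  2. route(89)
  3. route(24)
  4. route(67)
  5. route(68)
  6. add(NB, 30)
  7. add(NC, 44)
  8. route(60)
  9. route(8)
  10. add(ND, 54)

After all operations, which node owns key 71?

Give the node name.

Answer: NA

Derivation:
Op 1: add NA@92 -> ring=[92:NA]
Op 2: route key 89: smallest pos >= 89 is 92 -> NA
Op 3: route key 24: smallest pos >= 24 is 92 -> NA
Op 4: route key 67: smallest pos >= 67 is 92 -> NA
Op 5: route key 68: smallest pos >= 68 is 92 -> NA
Op 6: add NB@30 -> ring=[30:NB,92:NA]
Op 7: add NC@44 -> ring=[30:NB,44:NC,92:NA]
Op 8: route key 60: smallest pos >= 60 is 92 -> NA
Op 9: route key 8: smallest pos >= 8 is 30 -> NB
Op 10: add ND@54 -> ring=[30:NB,44:NC,54:ND,92:NA]
Final route key 71: smallest pos >= 71 is 92 -> NA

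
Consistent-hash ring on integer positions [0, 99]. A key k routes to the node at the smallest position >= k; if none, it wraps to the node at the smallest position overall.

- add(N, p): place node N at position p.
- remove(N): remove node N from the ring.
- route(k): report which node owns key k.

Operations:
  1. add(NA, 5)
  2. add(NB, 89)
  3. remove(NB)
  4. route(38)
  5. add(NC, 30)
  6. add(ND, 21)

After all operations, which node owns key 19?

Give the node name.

Answer: ND

Derivation:
Op 1: add NA@5 -> ring=[5:NA]
Op 2: add NB@89 -> ring=[5:NA,89:NB]
Op 3: remove NB -> ring=[5:NA]
Op 4: route key 38: none >= 38, wrap to smallest pos 5 -> NA
Op 5: add NC@30 -> ring=[5:NA,30:NC]
Op 6: add ND@21 -> ring=[5:NA,21:ND,30:NC]
Final route key 19: smallest pos >= 19 is 21 -> ND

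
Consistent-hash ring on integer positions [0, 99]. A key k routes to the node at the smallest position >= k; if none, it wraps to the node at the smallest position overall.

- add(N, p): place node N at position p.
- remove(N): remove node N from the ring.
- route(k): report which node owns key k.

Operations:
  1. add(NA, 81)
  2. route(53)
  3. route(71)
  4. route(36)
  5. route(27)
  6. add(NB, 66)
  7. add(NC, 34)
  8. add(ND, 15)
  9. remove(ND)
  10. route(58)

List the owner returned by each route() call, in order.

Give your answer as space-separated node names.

Op 1: add NA@81 -> ring=[81:NA]
Op 2: route key 53: smallest pos >= 53 is 81 -> NA
Op 3: route key 71: smallest pos >= 71 is 81 -> NA
Op 4: route key 36: smallest pos >= 36 is 81 -> NA
Op 5: route key 27: smallest pos >= 27 is 81 -> NA
Op 6: add NB@66 -> ring=[66:NB,81:NA]
Op 7: add NC@34 -> ring=[34:NC,66:NB,81:NA]
Op 8: add ND@15 -> ring=[15:ND,34:NC,66:NB,81:NA]
Op 9: remove ND -> ring=[34:NC,66:NB,81:NA]
Op 10: route key 58: smallest pos >= 58 is 66 -> NB

Answer: NA NA NA NA NB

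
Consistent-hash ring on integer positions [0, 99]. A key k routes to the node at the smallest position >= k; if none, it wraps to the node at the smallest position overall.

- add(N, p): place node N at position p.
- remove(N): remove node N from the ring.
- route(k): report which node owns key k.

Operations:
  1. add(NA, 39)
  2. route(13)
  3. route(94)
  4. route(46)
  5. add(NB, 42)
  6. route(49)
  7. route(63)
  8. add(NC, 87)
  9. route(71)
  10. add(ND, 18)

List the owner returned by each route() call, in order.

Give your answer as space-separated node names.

Answer: NA NA NA NA NA NC

Derivation:
Op 1: add NA@39 -> ring=[39:NA]
Op 2: route key 13: smallest pos >= 13 is 39 -> NA
Op 3: route key 94: none >= 94, wrap to smallest pos 39 -> NA
Op 4: route key 46: none >= 46, wrap to smallest pos 39 -> NA
Op 5: add NB@42 -> ring=[39:NA,42:NB]
Op 6: route key 49: none >= 49, wrap to smallest pos 39 -> NA
Op 7: route key 63: none >= 63, wrap to smallest pos 39 -> NA
Op 8: add NC@87 -> ring=[39:NA,42:NB,87:NC]
Op 9: route key 71: smallest pos >= 71 is 87 -> NC
Op 10: add ND@18 -> ring=[18:ND,39:NA,42:NB,87:NC]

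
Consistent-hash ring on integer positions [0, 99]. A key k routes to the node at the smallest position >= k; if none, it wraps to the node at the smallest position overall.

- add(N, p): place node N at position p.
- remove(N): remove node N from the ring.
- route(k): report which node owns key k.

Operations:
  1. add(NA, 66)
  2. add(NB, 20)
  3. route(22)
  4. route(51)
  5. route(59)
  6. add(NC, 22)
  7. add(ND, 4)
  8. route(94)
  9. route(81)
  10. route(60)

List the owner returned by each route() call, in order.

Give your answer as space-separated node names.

Answer: NA NA NA ND ND NA

Derivation:
Op 1: add NA@66 -> ring=[66:NA]
Op 2: add NB@20 -> ring=[20:NB,66:NA]
Op 3: route key 22: smallest pos >= 22 is 66 -> NA
Op 4: route key 51: smallest pos >= 51 is 66 -> NA
Op 5: route key 59: smallest pos >= 59 is 66 -> NA
Op 6: add NC@22 -> ring=[20:NB,22:NC,66:NA]
Op 7: add ND@4 -> ring=[4:ND,20:NB,22:NC,66:NA]
Op 8: route key 94: none >= 94, wrap to smallest pos 4 -> ND
Op 9: route key 81: none >= 81, wrap to smallest pos 4 -> ND
Op 10: route key 60: smallest pos >= 60 is 66 -> NA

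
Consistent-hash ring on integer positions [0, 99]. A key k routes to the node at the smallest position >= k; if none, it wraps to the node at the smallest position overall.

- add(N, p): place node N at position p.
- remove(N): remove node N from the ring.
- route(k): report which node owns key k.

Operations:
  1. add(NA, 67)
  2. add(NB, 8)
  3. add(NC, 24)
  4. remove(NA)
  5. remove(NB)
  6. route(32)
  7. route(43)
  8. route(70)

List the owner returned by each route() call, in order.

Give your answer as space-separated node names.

Answer: NC NC NC

Derivation:
Op 1: add NA@67 -> ring=[67:NA]
Op 2: add NB@8 -> ring=[8:NB,67:NA]
Op 3: add NC@24 -> ring=[8:NB,24:NC,67:NA]
Op 4: remove NA -> ring=[8:NB,24:NC]
Op 5: remove NB -> ring=[24:NC]
Op 6: route key 32: none >= 32, wrap to smallest pos 24 -> NC
Op 7: route key 43: none >= 43, wrap to smallest pos 24 -> NC
Op 8: route key 70: none >= 70, wrap to smallest pos 24 -> NC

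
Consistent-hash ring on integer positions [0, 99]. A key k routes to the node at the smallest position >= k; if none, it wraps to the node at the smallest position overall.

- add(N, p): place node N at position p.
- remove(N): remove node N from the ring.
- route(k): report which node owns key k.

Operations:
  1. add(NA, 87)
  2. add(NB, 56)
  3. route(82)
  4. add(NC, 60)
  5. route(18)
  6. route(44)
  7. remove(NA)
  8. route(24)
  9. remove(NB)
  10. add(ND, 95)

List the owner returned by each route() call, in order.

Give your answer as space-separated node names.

Op 1: add NA@87 -> ring=[87:NA]
Op 2: add NB@56 -> ring=[56:NB,87:NA]
Op 3: route key 82: smallest pos >= 82 is 87 -> NA
Op 4: add NC@60 -> ring=[56:NB,60:NC,87:NA]
Op 5: route key 18: smallest pos >= 18 is 56 -> NB
Op 6: route key 44: smallest pos >= 44 is 56 -> NB
Op 7: remove NA -> ring=[56:NB,60:NC]
Op 8: route key 24: smallest pos >= 24 is 56 -> NB
Op 9: remove NB -> ring=[60:NC]
Op 10: add ND@95 -> ring=[60:NC,95:ND]

Answer: NA NB NB NB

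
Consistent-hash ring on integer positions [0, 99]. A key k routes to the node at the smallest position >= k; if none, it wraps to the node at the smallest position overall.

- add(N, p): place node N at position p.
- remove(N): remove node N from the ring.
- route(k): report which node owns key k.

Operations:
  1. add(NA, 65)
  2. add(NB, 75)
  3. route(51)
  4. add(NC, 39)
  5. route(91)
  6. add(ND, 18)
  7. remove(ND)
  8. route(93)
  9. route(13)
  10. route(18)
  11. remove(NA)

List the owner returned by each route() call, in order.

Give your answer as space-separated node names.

Op 1: add NA@65 -> ring=[65:NA]
Op 2: add NB@75 -> ring=[65:NA,75:NB]
Op 3: route key 51: smallest pos >= 51 is 65 -> NA
Op 4: add NC@39 -> ring=[39:NC,65:NA,75:NB]
Op 5: route key 91: none >= 91, wrap to smallest pos 39 -> NC
Op 6: add ND@18 -> ring=[18:ND,39:NC,65:NA,75:NB]
Op 7: remove ND -> ring=[39:NC,65:NA,75:NB]
Op 8: route key 93: none >= 93, wrap to smallest pos 39 -> NC
Op 9: route key 13: smallest pos >= 13 is 39 -> NC
Op 10: route key 18: smallest pos >= 18 is 39 -> NC
Op 11: remove NA -> ring=[39:NC,75:NB]

Answer: NA NC NC NC NC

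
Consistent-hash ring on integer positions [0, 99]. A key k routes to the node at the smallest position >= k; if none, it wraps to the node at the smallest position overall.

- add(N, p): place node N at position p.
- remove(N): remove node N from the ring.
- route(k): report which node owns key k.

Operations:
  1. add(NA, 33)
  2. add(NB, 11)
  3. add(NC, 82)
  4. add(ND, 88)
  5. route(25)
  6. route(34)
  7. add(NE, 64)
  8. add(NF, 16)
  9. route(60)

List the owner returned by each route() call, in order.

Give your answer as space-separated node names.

Op 1: add NA@33 -> ring=[33:NA]
Op 2: add NB@11 -> ring=[11:NB,33:NA]
Op 3: add NC@82 -> ring=[11:NB,33:NA,82:NC]
Op 4: add ND@88 -> ring=[11:NB,33:NA,82:NC,88:ND]
Op 5: route key 25: smallest pos >= 25 is 33 -> NA
Op 6: route key 34: smallest pos >= 34 is 82 -> NC
Op 7: add NE@64 -> ring=[11:NB,33:NA,64:NE,82:NC,88:ND]
Op 8: add NF@16 -> ring=[11:NB,16:NF,33:NA,64:NE,82:NC,88:ND]
Op 9: route key 60: smallest pos >= 60 is 64 -> NE

Answer: NA NC NE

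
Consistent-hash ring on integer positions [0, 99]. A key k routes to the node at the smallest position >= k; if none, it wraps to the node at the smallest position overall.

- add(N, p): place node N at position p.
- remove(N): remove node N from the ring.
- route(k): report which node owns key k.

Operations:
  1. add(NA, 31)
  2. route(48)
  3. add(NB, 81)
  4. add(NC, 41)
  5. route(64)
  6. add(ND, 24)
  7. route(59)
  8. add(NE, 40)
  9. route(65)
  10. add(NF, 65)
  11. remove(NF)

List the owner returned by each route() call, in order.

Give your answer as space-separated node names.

Op 1: add NA@31 -> ring=[31:NA]
Op 2: route key 48: none >= 48, wrap to smallest pos 31 -> NA
Op 3: add NB@81 -> ring=[31:NA,81:NB]
Op 4: add NC@41 -> ring=[31:NA,41:NC,81:NB]
Op 5: route key 64: smallest pos >= 64 is 81 -> NB
Op 6: add ND@24 -> ring=[24:ND,31:NA,41:NC,81:NB]
Op 7: route key 59: smallest pos >= 59 is 81 -> NB
Op 8: add NE@40 -> ring=[24:ND,31:NA,40:NE,41:NC,81:NB]
Op 9: route key 65: smallest pos >= 65 is 81 -> NB
Op 10: add NF@65 -> ring=[24:ND,31:NA,40:NE,41:NC,65:NF,81:NB]
Op 11: remove NF -> ring=[24:ND,31:NA,40:NE,41:NC,81:NB]

Answer: NA NB NB NB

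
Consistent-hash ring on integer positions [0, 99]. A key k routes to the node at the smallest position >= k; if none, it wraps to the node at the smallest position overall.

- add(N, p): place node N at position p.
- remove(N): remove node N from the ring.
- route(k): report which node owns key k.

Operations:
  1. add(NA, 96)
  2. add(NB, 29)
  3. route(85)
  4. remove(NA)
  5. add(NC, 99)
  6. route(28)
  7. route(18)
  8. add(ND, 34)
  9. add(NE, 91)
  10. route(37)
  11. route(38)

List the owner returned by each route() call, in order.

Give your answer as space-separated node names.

Op 1: add NA@96 -> ring=[96:NA]
Op 2: add NB@29 -> ring=[29:NB,96:NA]
Op 3: route key 85: smallest pos >= 85 is 96 -> NA
Op 4: remove NA -> ring=[29:NB]
Op 5: add NC@99 -> ring=[29:NB,99:NC]
Op 6: route key 28: smallest pos >= 28 is 29 -> NB
Op 7: route key 18: smallest pos >= 18 is 29 -> NB
Op 8: add ND@34 -> ring=[29:NB,34:ND,99:NC]
Op 9: add NE@91 -> ring=[29:NB,34:ND,91:NE,99:NC]
Op 10: route key 37: smallest pos >= 37 is 91 -> NE
Op 11: route key 38: smallest pos >= 38 is 91 -> NE

Answer: NA NB NB NE NE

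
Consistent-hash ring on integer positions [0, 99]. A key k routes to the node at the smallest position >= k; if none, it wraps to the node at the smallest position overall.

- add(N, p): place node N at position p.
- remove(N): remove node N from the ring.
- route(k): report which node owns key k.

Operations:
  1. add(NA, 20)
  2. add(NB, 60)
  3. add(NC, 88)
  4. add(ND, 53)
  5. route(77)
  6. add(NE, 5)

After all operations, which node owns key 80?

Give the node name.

Answer: NC

Derivation:
Op 1: add NA@20 -> ring=[20:NA]
Op 2: add NB@60 -> ring=[20:NA,60:NB]
Op 3: add NC@88 -> ring=[20:NA,60:NB,88:NC]
Op 4: add ND@53 -> ring=[20:NA,53:ND,60:NB,88:NC]
Op 5: route key 77: smallest pos >= 77 is 88 -> NC
Op 6: add NE@5 -> ring=[5:NE,20:NA,53:ND,60:NB,88:NC]
Final route key 80: smallest pos >= 80 is 88 -> NC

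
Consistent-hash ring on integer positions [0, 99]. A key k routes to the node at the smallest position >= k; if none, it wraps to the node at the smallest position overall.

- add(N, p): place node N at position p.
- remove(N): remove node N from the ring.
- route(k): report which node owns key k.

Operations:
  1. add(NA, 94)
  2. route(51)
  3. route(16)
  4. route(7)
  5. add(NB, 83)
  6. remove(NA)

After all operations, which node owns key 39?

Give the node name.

Op 1: add NA@94 -> ring=[94:NA]
Op 2: route key 51: smallest pos >= 51 is 94 -> NA
Op 3: route key 16: smallest pos >= 16 is 94 -> NA
Op 4: route key 7: smallest pos >= 7 is 94 -> NA
Op 5: add NB@83 -> ring=[83:NB,94:NA]
Op 6: remove NA -> ring=[83:NB]
Final route key 39: smallest pos >= 39 is 83 -> NB

Answer: NB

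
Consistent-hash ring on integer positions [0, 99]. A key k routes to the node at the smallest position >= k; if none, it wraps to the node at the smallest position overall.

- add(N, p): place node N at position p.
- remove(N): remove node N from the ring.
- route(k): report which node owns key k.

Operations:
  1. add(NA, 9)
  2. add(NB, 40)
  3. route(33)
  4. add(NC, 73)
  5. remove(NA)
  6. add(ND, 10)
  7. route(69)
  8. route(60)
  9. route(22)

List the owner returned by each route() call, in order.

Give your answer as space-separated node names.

Answer: NB NC NC NB

Derivation:
Op 1: add NA@9 -> ring=[9:NA]
Op 2: add NB@40 -> ring=[9:NA,40:NB]
Op 3: route key 33: smallest pos >= 33 is 40 -> NB
Op 4: add NC@73 -> ring=[9:NA,40:NB,73:NC]
Op 5: remove NA -> ring=[40:NB,73:NC]
Op 6: add ND@10 -> ring=[10:ND,40:NB,73:NC]
Op 7: route key 69: smallest pos >= 69 is 73 -> NC
Op 8: route key 60: smallest pos >= 60 is 73 -> NC
Op 9: route key 22: smallest pos >= 22 is 40 -> NB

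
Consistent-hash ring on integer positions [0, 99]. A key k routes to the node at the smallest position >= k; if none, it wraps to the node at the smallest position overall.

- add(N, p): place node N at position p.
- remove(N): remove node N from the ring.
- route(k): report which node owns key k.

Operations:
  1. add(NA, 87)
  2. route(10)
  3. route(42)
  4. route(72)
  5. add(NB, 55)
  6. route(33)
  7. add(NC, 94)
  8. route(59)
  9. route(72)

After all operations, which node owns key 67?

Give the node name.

Op 1: add NA@87 -> ring=[87:NA]
Op 2: route key 10: smallest pos >= 10 is 87 -> NA
Op 3: route key 42: smallest pos >= 42 is 87 -> NA
Op 4: route key 72: smallest pos >= 72 is 87 -> NA
Op 5: add NB@55 -> ring=[55:NB,87:NA]
Op 6: route key 33: smallest pos >= 33 is 55 -> NB
Op 7: add NC@94 -> ring=[55:NB,87:NA,94:NC]
Op 8: route key 59: smallest pos >= 59 is 87 -> NA
Op 9: route key 72: smallest pos >= 72 is 87 -> NA
Final route key 67: smallest pos >= 67 is 87 -> NA

Answer: NA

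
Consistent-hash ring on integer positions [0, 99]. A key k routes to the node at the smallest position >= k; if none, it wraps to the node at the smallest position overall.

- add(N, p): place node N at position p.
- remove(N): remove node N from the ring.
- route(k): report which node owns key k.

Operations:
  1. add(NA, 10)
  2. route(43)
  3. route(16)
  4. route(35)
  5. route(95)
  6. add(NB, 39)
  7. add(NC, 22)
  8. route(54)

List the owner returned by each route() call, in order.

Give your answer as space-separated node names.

Op 1: add NA@10 -> ring=[10:NA]
Op 2: route key 43: none >= 43, wrap to smallest pos 10 -> NA
Op 3: route key 16: none >= 16, wrap to smallest pos 10 -> NA
Op 4: route key 35: none >= 35, wrap to smallest pos 10 -> NA
Op 5: route key 95: none >= 95, wrap to smallest pos 10 -> NA
Op 6: add NB@39 -> ring=[10:NA,39:NB]
Op 7: add NC@22 -> ring=[10:NA,22:NC,39:NB]
Op 8: route key 54: none >= 54, wrap to smallest pos 10 -> NA

Answer: NA NA NA NA NA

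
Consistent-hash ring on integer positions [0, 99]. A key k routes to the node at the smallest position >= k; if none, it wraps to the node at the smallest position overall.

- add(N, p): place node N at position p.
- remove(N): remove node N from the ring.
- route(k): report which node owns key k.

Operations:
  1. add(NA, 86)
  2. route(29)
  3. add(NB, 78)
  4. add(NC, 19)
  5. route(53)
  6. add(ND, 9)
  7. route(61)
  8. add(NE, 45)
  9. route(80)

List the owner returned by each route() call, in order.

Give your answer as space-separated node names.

Op 1: add NA@86 -> ring=[86:NA]
Op 2: route key 29: smallest pos >= 29 is 86 -> NA
Op 3: add NB@78 -> ring=[78:NB,86:NA]
Op 4: add NC@19 -> ring=[19:NC,78:NB,86:NA]
Op 5: route key 53: smallest pos >= 53 is 78 -> NB
Op 6: add ND@9 -> ring=[9:ND,19:NC,78:NB,86:NA]
Op 7: route key 61: smallest pos >= 61 is 78 -> NB
Op 8: add NE@45 -> ring=[9:ND,19:NC,45:NE,78:NB,86:NA]
Op 9: route key 80: smallest pos >= 80 is 86 -> NA

Answer: NA NB NB NA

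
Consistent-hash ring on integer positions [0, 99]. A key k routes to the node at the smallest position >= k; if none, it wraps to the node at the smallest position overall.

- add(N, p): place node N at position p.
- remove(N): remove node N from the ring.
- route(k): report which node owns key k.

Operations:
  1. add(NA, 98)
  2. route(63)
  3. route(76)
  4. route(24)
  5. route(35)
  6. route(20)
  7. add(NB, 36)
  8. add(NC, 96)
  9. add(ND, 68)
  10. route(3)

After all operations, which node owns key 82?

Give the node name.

Op 1: add NA@98 -> ring=[98:NA]
Op 2: route key 63: smallest pos >= 63 is 98 -> NA
Op 3: route key 76: smallest pos >= 76 is 98 -> NA
Op 4: route key 24: smallest pos >= 24 is 98 -> NA
Op 5: route key 35: smallest pos >= 35 is 98 -> NA
Op 6: route key 20: smallest pos >= 20 is 98 -> NA
Op 7: add NB@36 -> ring=[36:NB,98:NA]
Op 8: add NC@96 -> ring=[36:NB,96:NC,98:NA]
Op 9: add ND@68 -> ring=[36:NB,68:ND,96:NC,98:NA]
Op 10: route key 3: smallest pos >= 3 is 36 -> NB
Final route key 82: smallest pos >= 82 is 96 -> NC

Answer: NC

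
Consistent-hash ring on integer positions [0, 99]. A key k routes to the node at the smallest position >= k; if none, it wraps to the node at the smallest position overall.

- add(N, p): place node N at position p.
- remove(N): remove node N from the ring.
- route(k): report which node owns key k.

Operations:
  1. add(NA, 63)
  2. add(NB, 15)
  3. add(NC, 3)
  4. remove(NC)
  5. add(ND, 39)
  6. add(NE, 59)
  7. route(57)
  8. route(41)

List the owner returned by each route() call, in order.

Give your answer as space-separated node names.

Answer: NE NE

Derivation:
Op 1: add NA@63 -> ring=[63:NA]
Op 2: add NB@15 -> ring=[15:NB,63:NA]
Op 3: add NC@3 -> ring=[3:NC,15:NB,63:NA]
Op 4: remove NC -> ring=[15:NB,63:NA]
Op 5: add ND@39 -> ring=[15:NB,39:ND,63:NA]
Op 6: add NE@59 -> ring=[15:NB,39:ND,59:NE,63:NA]
Op 7: route key 57: smallest pos >= 57 is 59 -> NE
Op 8: route key 41: smallest pos >= 41 is 59 -> NE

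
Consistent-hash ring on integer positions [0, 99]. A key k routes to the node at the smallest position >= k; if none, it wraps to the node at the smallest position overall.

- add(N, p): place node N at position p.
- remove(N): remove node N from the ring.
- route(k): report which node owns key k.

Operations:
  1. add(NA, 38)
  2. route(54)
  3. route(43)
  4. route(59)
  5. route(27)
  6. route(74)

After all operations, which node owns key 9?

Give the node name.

Op 1: add NA@38 -> ring=[38:NA]
Op 2: route key 54: none >= 54, wrap to smallest pos 38 -> NA
Op 3: route key 43: none >= 43, wrap to smallest pos 38 -> NA
Op 4: route key 59: none >= 59, wrap to smallest pos 38 -> NA
Op 5: route key 27: smallest pos >= 27 is 38 -> NA
Op 6: route key 74: none >= 74, wrap to smallest pos 38 -> NA
Final route key 9: smallest pos >= 9 is 38 -> NA

Answer: NA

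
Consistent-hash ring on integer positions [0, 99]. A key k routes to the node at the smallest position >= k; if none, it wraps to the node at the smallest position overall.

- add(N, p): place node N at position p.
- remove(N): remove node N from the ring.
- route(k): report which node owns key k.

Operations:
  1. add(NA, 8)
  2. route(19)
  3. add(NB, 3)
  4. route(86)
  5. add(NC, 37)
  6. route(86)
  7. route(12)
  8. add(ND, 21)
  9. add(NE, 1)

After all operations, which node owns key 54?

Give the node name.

Answer: NE

Derivation:
Op 1: add NA@8 -> ring=[8:NA]
Op 2: route key 19: none >= 19, wrap to smallest pos 8 -> NA
Op 3: add NB@3 -> ring=[3:NB,8:NA]
Op 4: route key 86: none >= 86, wrap to smallest pos 3 -> NB
Op 5: add NC@37 -> ring=[3:NB,8:NA,37:NC]
Op 6: route key 86: none >= 86, wrap to smallest pos 3 -> NB
Op 7: route key 12: smallest pos >= 12 is 37 -> NC
Op 8: add ND@21 -> ring=[3:NB,8:NA,21:ND,37:NC]
Op 9: add NE@1 -> ring=[1:NE,3:NB,8:NA,21:ND,37:NC]
Final route key 54: none >= 54, wrap to smallest pos 1 -> NE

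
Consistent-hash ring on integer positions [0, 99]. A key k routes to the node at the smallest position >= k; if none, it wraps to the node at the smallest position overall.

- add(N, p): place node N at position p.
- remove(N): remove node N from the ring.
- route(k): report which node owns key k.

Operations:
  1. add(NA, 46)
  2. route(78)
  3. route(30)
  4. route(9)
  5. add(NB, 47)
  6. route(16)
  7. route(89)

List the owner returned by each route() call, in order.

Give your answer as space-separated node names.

Answer: NA NA NA NA NA

Derivation:
Op 1: add NA@46 -> ring=[46:NA]
Op 2: route key 78: none >= 78, wrap to smallest pos 46 -> NA
Op 3: route key 30: smallest pos >= 30 is 46 -> NA
Op 4: route key 9: smallest pos >= 9 is 46 -> NA
Op 5: add NB@47 -> ring=[46:NA,47:NB]
Op 6: route key 16: smallest pos >= 16 is 46 -> NA
Op 7: route key 89: none >= 89, wrap to smallest pos 46 -> NA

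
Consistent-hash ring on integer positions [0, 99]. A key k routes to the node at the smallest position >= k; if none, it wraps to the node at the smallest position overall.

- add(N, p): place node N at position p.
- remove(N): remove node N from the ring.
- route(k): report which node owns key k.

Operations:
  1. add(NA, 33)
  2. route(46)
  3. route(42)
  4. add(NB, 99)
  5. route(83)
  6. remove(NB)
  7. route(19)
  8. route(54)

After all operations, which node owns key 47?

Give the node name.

Op 1: add NA@33 -> ring=[33:NA]
Op 2: route key 46: none >= 46, wrap to smallest pos 33 -> NA
Op 3: route key 42: none >= 42, wrap to smallest pos 33 -> NA
Op 4: add NB@99 -> ring=[33:NA,99:NB]
Op 5: route key 83: smallest pos >= 83 is 99 -> NB
Op 6: remove NB -> ring=[33:NA]
Op 7: route key 19: smallest pos >= 19 is 33 -> NA
Op 8: route key 54: none >= 54, wrap to smallest pos 33 -> NA
Final route key 47: none >= 47, wrap to smallest pos 33 -> NA

Answer: NA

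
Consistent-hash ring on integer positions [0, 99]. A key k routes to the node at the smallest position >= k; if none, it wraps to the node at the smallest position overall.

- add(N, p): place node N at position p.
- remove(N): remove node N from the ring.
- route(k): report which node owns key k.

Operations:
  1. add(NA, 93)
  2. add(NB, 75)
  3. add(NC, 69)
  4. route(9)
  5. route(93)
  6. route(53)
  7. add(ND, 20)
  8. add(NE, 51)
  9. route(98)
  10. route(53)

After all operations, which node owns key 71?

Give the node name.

Op 1: add NA@93 -> ring=[93:NA]
Op 2: add NB@75 -> ring=[75:NB,93:NA]
Op 3: add NC@69 -> ring=[69:NC,75:NB,93:NA]
Op 4: route key 9: smallest pos >= 9 is 69 -> NC
Op 5: route key 93: smallest pos >= 93 is 93 -> NA
Op 6: route key 53: smallest pos >= 53 is 69 -> NC
Op 7: add ND@20 -> ring=[20:ND,69:NC,75:NB,93:NA]
Op 8: add NE@51 -> ring=[20:ND,51:NE,69:NC,75:NB,93:NA]
Op 9: route key 98: none >= 98, wrap to smallest pos 20 -> ND
Op 10: route key 53: smallest pos >= 53 is 69 -> NC
Final route key 71: smallest pos >= 71 is 75 -> NB

Answer: NB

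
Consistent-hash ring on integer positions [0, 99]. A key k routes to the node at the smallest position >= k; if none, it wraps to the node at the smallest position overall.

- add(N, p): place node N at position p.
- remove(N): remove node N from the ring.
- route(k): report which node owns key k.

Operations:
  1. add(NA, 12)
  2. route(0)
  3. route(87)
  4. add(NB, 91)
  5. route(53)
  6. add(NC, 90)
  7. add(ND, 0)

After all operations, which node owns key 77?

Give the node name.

Op 1: add NA@12 -> ring=[12:NA]
Op 2: route key 0: smallest pos >= 0 is 12 -> NA
Op 3: route key 87: none >= 87, wrap to smallest pos 12 -> NA
Op 4: add NB@91 -> ring=[12:NA,91:NB]
Op 5: route key 53: smallest pos >= 53 is 91 -> NB
Op 6: add NC@90 -> ring=[12:NA,90:NC,91:NB]
Op 7: add ND@0 -> ring=[0:ND,12:NA,90:NC,91:NB]
Final route key 77: smallest pos >= 77 is 90 -> NC

Answer: NC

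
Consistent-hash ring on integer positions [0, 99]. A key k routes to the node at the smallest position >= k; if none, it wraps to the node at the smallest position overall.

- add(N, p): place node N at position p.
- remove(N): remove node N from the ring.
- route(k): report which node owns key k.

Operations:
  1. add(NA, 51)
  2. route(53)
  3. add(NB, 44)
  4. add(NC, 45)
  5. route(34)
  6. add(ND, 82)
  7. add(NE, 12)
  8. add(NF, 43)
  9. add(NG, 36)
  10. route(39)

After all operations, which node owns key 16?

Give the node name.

Answer: NG

Derivation:
Op 1: add NA@51 -> ring=[51:NA]
Op 2: route key 53: none >= 53, wrap to smallest pos 51 -> NA
Op 3: add NB@44 -> ring=[44:NB,51:NA]
Op 4: add NC@45 -> ring=[44:NB,45:NC,51:NA]
Op 5: route key 34: smallest pos >= 34 is 44 -> NB
Op 6: add ND@82 -> ring=[44:NB,45:NC,51:NA,82:ND]
Op 7: add NE@12 -> ring=[12:NE,44:NB,45:NC,51:NA,82:ND]
Op 8: add NF@43 -> ring=[12:NE,43:NF,44:NB,45:NC,51:NA,82:ND]
Op 9: add NG@36 -> ring=[12:NE,36:NG,43:NF,44:NB,45:NC,51:NA,82:ND]
Op 10: route key 39: smallest pos >= 39 is 43 -> NF
Final route key 16: smallest pos >= 16 is 36 -> NG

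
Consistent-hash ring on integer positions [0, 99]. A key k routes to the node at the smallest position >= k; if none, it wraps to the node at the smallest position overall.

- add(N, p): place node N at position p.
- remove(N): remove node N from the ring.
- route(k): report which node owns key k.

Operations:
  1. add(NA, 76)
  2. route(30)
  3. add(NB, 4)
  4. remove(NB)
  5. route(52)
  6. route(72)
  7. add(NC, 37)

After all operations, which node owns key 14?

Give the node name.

Op 1: add NA@76 -> ring=[76:NA]
Op 2: route key 30: smallest pos >= 30 is 76 -> NA
Op 3: add NB@4 -> ring=[4:NB,76:NA]
Op 4: remove NB -> ring=[76:NA]
Op 5: route key 52: smallest pos >= 52 is 76 -> NA
Op 6: route key 72: smallest pos >= 72 is 76 -> NA
Op 7: add NC@37 -> ring=[37:NC,76:NA]
Final route key 14: smallest pos >= 14 is 37 -> NC

Answer: NC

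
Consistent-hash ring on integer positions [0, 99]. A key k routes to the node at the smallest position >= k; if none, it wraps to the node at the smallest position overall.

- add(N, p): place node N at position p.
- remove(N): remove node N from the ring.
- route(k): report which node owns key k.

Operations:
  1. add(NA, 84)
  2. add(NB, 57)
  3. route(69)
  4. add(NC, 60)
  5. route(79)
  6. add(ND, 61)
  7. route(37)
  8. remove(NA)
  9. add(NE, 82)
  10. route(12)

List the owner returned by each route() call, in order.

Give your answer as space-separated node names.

Op 1: add NA@84 -> ring=[84:NA]
Op 2: add NB@57 -> ring=[57:NB,84:NA]
Op 3: route key 69: smallest pos >= 69 is 84 -> NA
Op 4: add NC@60 -> ring=[57:NB,60:NC,84:NA]
Op 5: route key 79: smallest pos >= 79 is 84 -> NA
Op 6: add ND@61 -> ring=[57:NB,60:NC,61:ND,84:NA]
Op 7: route key 37: smallest pos >= 37 is 57 -> NB
Op 8: remove NA -> ring=[57:NB,60:NC,61:ND]
Op 9: add NE@82 -> ring=[57:NB,60:NC,61:ND,82:NE]
Op 10: route key 12: smallest pos >= 12 is 57 -> NB

Answer: NA NA NB NB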